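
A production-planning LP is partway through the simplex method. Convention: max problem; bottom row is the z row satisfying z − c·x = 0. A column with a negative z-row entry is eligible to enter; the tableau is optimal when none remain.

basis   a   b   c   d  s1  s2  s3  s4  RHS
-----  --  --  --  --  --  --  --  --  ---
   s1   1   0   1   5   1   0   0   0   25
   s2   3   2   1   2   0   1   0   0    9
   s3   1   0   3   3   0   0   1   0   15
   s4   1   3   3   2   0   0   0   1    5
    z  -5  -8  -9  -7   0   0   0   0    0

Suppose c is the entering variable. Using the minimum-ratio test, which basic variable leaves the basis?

Column c entries and ratios — s1: 25/1 = 25; s2: 9/1 = 9; s3: 15/3 = 5; s4: 5/3 = 5/3.
Smallest ratio is 5/3 in the row of s4, so s4 leaves.

s4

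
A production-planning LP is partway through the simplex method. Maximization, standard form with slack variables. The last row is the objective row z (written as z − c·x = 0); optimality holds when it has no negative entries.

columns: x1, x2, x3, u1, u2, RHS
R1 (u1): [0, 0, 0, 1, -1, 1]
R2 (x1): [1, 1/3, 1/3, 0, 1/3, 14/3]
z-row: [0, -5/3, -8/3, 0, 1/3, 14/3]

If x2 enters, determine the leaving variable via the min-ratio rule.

x1

Column x2 entries and ratios — u1: 0 ≤ 0, skip; x1: (14/3)/(1/3) = 14.
Smallest ratio is 14 in the row of x1, so x1 leaves.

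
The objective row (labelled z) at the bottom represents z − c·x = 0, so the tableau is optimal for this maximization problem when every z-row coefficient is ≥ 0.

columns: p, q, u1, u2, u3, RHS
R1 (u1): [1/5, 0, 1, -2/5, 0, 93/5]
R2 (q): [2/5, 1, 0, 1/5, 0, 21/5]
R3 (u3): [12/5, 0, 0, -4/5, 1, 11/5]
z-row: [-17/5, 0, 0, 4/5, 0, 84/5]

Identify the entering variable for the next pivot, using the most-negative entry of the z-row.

Negative z-row entries: p: -17/5.
The most negative is -17/5 in column p, so p enters.

p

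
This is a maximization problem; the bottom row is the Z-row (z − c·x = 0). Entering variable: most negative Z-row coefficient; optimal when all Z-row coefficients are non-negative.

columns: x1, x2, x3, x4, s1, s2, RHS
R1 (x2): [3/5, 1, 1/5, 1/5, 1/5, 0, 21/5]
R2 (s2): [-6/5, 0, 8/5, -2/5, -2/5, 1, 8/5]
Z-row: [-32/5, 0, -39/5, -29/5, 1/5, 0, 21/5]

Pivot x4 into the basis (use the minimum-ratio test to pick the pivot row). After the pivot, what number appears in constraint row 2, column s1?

0

Ratio test on column x4 — row 1: (21/5)/(1/5) = 21; row 2: entry -2/5 ≤ 0. Minimum is 21 at row 1 (x2 leaves); pivot element 1/5.
Divide row 1 by 1/5; eliminate column x4 from the other rows.
Row 2 update in column s1: -2/5 − (-2/5)·1 = 0.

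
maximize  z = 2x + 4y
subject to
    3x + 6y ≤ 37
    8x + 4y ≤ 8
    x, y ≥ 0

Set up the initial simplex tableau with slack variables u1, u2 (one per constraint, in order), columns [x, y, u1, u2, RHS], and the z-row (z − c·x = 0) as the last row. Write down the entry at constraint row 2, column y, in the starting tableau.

Constraint 2 has coefficient 4 on y.

4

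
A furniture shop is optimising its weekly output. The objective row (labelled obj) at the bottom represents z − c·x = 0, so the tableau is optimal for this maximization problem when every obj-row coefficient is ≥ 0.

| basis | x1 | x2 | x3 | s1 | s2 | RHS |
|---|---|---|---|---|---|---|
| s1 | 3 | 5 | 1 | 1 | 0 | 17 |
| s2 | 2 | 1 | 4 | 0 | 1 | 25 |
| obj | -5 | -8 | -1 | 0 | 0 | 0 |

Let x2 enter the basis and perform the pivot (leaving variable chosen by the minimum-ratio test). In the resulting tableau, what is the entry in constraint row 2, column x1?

Ratio test on column x2 — row 1: 17/5 = 17/5; row 2: 25/1 = 25. Minimum is 17/5 at row 1 (s1 leaves); pivot element 5.
Divide row 1 by 5; eliminate column x2 from the other rows.
Row 2 update in column x1: 2 − 1·(3/5) = 7/5.

7/5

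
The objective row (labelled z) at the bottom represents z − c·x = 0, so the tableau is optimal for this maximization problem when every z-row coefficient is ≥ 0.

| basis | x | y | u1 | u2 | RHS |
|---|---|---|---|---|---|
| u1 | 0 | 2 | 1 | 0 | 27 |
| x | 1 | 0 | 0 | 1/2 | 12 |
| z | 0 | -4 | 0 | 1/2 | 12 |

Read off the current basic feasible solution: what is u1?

27

u1 is basic (row 1); its value is the RHS of that row, 27.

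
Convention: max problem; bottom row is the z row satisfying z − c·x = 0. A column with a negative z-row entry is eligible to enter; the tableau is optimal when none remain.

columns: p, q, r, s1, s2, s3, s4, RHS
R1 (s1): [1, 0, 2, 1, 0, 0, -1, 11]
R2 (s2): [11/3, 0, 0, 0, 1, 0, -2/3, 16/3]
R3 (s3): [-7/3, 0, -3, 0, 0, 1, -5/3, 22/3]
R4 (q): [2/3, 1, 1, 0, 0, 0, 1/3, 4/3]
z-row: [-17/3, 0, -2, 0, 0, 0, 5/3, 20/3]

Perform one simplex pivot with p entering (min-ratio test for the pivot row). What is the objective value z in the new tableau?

Ratio test on column p — row 1: 11/1 = 11; row 2: (16/3)/(11/3) = 16/11; row 3: entry -7/3 ≤ 0; row 4: (4/3)/(2/3) = 2. Minimum is 16/11 at row 2 (s2 leaves); pivot element 11/3.
Pivot on row 2; the z-row RHS becomes 20/3 − (-17/3)·(16/11) = 164/11.

164/11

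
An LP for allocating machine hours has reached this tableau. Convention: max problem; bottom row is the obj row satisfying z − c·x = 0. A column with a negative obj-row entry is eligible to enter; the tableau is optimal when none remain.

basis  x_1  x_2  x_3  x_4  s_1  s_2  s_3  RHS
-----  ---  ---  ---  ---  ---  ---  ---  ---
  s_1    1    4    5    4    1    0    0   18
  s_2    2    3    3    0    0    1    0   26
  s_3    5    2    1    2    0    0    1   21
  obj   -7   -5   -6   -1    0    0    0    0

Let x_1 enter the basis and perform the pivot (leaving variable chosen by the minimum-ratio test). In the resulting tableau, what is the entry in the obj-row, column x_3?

-23/5

Ratio test on column x_1 — row 1: 18/1 = 18; row 2: 26/2 = 13; row 3: 21/5 = 21/5. Minimum is 21/5 at row 3 (s_3 leaves); pivot element 5.
Divide row 3 by 5; eliminate column x_1 from the other rows.
obj-row update in column x_3: -6 − (-7)·(1/5) = -23/5.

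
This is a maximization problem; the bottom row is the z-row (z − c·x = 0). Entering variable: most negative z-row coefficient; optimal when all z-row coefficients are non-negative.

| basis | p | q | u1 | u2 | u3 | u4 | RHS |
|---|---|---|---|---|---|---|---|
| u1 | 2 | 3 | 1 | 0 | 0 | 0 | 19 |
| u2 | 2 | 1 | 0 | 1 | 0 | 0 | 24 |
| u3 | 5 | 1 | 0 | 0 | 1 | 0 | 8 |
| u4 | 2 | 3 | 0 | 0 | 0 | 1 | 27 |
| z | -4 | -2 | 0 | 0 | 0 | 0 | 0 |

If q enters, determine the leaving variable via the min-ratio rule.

Column q entries and ratios — u1: 19/3 = 19/3; u2: 24/1 = 24; u3: 8/1 = 8; u4: 27/3 = 9.
Smallest ratio is 19/3 in the row of u1, so u1 leaves.

u1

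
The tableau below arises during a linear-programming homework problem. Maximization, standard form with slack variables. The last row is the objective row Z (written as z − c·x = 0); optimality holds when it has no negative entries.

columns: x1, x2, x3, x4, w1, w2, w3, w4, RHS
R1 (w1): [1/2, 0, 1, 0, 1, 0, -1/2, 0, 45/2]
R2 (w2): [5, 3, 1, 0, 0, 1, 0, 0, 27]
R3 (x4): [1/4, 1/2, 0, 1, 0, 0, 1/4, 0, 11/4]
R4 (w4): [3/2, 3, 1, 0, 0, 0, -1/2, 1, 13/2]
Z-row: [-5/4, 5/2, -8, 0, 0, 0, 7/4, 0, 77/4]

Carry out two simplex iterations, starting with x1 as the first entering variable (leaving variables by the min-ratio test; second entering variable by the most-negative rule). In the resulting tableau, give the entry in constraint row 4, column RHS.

13/2

Ratio test on column x1 — row 1: (45/2)/(1/2) = 45; row 2: 27/5 = 27/5; row 3: (11/4)/(1/4) = 11; row 4: (13/2)/(3/2) = 13/3. Minimum is 13/3 at row 4 (w4 leaves); pivot element 3/2.
Divide row 4 by 3/2; eliminate column x1 from the other rows.
Second iteration: most negative Z-row entry is -43/6 in column x3, so x3 enters.
Ratio test on column x3 — row 1: (61/3)/(2/3) = 61/2; row 2: entry -7/3 ≤ 0; row 3: entry -1/6 ≤ 0; row 4: (13/3)/(2/3) = 13/2. Minimum is 13/2 at row 4 (x1 leaves); pivot element 2/3.
Divide row 4 by 2/3; eliminate column x3 from the other rows.
After both pivots, the entry at constraint row 4, column RHS is 13/2.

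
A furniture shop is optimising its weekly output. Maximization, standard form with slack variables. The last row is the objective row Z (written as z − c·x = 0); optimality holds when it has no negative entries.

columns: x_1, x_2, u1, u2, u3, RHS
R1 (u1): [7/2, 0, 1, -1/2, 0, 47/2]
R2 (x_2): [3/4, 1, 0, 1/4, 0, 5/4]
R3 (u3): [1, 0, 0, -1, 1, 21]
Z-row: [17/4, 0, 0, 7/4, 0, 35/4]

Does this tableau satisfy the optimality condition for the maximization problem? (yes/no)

Every Z-row coefficient is ≥ 0, so the tableau is optimal.

yes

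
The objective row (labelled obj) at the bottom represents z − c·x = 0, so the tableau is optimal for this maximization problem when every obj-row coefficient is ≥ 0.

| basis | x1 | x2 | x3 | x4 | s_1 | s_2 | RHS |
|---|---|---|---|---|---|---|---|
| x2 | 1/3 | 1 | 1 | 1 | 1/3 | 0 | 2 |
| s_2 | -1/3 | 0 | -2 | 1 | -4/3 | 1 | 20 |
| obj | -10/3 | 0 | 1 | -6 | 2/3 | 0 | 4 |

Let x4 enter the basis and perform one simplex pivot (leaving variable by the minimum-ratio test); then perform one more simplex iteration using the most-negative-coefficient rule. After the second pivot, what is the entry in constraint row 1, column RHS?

6

Ratio test on column x4 — row 1: 2/1 = 2; row 2: 20/1 = 20. Minimum is 2 at row 1 (x2 leaves); pivot element 1.
Divide row 1 by 1; eliminate column x4 from the other rows.
Second iteration: most negative obj-row entry is -4/3 in column x1, so x1 enters.
Ratio test on column x1 — row 1: 2/(1/3) = 6; row 2: entry -2/3 ≤ 0. Minimum is 6 at row 1 (x4 leaves); pivot element 1/3.
Divide row 1 by 1/3; eliminate column x1 from the other rows.
After both pivots, the entry at constraint row 1, column RHS is 6.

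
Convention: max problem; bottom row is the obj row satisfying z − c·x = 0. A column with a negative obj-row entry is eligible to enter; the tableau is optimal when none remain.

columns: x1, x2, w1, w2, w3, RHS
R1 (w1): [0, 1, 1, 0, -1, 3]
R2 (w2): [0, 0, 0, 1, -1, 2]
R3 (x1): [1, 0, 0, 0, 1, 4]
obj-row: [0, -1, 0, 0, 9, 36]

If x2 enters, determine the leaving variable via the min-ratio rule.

w1

Column x2 entries and ratios — w1: 3/1 = 3; w2: 0 ≤ 0, skip; x1: 0 ≤ 0, skip.
Smallest ratio is 3 in the row of w1, so w1 leaves.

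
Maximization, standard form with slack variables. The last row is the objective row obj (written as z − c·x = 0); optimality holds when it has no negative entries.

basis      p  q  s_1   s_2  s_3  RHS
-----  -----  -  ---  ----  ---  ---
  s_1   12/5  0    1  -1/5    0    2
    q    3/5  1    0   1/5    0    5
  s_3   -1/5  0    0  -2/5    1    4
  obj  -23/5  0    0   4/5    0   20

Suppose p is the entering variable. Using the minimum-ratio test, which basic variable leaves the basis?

s_1

Column p entries and ratios — s_1: 2/(12/5) = 5/6; q: 5/(3/5) = 25/3; s_3: -1/5 ≤ 0, skip.
Smallest ratio is 5/6 in the row of s_1, so s_1 leaves.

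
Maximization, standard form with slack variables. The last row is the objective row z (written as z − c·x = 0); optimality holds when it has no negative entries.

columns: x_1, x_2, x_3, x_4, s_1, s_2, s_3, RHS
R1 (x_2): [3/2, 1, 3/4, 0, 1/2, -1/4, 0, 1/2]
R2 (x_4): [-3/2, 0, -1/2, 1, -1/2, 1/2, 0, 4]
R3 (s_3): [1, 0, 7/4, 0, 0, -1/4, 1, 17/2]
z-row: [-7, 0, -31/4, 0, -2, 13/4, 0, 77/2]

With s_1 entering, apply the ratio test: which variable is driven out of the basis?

Column s_1 entries and ratios — x_2: (1/2)/(1/2) = 1; x_4: -1/2 ≤ 0, skip; s_3: 0 ≤ 0, skip.
Smallest ratio is 1 in the row of x_2, so x_2 leaves.

x_2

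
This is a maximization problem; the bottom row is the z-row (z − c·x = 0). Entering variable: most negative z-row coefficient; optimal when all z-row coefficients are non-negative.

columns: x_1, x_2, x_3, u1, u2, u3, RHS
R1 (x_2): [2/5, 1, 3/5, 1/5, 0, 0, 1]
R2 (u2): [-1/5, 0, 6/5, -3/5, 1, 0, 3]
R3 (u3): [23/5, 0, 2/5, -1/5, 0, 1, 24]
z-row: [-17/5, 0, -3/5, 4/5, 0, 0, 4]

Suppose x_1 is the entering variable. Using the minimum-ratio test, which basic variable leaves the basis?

Column x_1 entries and ratios — x_2: 1/(2/5) = 5/2; u2: -1/5 ≤ 0, skip; u3: 24/(23/5) = 120/23.
Smallest ratio is 5/2 in the row of x_2, so x_2 leaves.

x_2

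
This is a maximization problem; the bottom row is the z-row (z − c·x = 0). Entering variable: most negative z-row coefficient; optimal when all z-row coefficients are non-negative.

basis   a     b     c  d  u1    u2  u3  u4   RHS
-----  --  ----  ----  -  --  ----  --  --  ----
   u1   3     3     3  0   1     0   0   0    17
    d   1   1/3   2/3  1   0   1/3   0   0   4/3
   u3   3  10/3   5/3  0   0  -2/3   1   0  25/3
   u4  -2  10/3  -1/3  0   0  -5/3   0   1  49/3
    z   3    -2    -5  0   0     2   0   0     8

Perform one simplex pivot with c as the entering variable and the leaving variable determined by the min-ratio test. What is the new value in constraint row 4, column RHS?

Ratio test on column c — row 1: 17/3 = 17/3; row 2: (4/3)/(2/3) = 2; row 3: (25/3)/(5/3) = 5; row 4: entry -1/3 ≤ 0. Minimum is 2 at row 2 (d leaves); pivot element 2/3.
Divide row 2 by 2/3; eliminate column c from the other rows.
Row 4 update in column RHS: 49/3 − (-1/3)·2 = 17.

17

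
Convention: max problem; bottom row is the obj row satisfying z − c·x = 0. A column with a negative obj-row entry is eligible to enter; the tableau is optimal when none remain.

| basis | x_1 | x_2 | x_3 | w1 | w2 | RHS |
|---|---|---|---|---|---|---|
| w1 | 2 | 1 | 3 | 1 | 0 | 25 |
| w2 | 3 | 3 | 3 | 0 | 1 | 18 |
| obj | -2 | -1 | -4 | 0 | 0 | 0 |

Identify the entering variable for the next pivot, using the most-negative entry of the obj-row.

Negative obj-row entries: x_1: -2, x_2: -1, x_3: -4.
The most negative is -4 in column x_3, so x_3 enters.

x_3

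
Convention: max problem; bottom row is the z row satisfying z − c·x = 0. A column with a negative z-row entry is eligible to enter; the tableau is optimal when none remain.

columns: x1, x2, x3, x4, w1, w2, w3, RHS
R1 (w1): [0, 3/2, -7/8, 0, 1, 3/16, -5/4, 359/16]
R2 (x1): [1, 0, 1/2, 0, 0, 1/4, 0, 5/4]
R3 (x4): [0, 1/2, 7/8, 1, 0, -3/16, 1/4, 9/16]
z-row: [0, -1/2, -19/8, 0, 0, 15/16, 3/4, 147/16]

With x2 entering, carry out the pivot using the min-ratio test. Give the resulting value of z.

39/4

Ratio test on column x2 — row 1: (359/16)/(3/2) = 359/24; row 2: entry 0 ≤ 0; row 3: (9/16)/(1/2) = 9/8. Minimum is 9/8 at row 3 (x4 leaves); pivot element 1/2.
Pivot on row 3; the z-row RHS becomes 147/16 − (-1/2)·(9/8) = 39/4.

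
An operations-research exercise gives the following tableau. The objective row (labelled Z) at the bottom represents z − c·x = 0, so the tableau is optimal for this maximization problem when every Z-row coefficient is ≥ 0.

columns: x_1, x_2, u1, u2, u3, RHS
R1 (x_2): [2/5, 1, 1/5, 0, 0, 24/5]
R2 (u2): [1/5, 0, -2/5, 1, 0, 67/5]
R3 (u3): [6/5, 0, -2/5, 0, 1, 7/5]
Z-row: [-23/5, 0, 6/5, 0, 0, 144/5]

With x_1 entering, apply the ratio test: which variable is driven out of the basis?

Column x_1 entries and ratios — x_2: (24/5)/(2/5) = 12; u2: (67/5)/(1/5) = 67; u3: (7/5)/(6/5) = 7/6.
Smallest ratio is 7/6 in the row of u3, so u3 leaves.

u3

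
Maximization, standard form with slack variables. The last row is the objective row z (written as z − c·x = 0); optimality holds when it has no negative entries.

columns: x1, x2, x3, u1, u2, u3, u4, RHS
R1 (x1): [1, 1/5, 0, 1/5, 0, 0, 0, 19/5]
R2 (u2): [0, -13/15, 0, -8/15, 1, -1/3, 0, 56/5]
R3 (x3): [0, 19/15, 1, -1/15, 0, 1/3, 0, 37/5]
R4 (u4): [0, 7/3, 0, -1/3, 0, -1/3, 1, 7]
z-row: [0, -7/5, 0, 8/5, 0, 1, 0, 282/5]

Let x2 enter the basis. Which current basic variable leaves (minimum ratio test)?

u4

Column x2 entries and ratios — x1: (19/5)/(1/5) = 19; u2: -13/15 ≤ 0, skip; x3: (37/5)/(19/15) = 111/19; u4: 7/(7/3) = 3.
Smallest ratio is 3 in the row of u4, so u4 leaves.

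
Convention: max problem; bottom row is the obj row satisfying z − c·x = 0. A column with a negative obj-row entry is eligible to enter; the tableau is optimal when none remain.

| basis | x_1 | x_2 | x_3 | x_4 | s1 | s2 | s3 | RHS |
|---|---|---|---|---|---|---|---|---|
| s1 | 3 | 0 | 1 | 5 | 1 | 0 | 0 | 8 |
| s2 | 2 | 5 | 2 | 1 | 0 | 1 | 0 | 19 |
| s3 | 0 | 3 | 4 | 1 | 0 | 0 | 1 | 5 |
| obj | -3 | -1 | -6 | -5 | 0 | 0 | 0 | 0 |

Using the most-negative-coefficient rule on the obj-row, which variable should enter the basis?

x_3

Negative obj-row entries: x_1: -3, x_2: -1, x_3: -6, x_4: -5.
The most negative is -6 in column x_3, so x_3 enters.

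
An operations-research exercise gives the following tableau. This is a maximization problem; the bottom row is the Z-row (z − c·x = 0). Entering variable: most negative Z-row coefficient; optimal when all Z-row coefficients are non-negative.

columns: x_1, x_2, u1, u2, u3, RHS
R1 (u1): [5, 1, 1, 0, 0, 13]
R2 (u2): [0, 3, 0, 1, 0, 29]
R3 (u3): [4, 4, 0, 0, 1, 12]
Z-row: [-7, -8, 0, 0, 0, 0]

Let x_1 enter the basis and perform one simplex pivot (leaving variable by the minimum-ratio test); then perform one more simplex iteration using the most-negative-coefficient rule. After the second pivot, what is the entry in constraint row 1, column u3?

Ratio test on column x_1 — row 1: 13/5 = 13/5; row 2: entry 0 ≤ 0; row 3: 12/4 = 3. Minimum is 13/5 at row 1 (u1 leaves); pivot element 5.
Divide row 1 by 5; eliminate column x_1 from the other rows.
Second iteration: most negative Z-row entry is -33/5 in column x_2, so x_2 enters.
Ratio test on column x_2 — row 1: (13/5)/(1/5) = 13; row 2: 29/3 = 29/3; row 3: (8/5)/(16/5) = 1/2. Minimum is 1/2 at row 3 (u3 leaves); pivot element 16/5.
Divide row 3 by 16/5; eliminate column x_2 from the other rows.
After both pivots, the entry at constraint row 1, column u3 is -1/16.

-1/16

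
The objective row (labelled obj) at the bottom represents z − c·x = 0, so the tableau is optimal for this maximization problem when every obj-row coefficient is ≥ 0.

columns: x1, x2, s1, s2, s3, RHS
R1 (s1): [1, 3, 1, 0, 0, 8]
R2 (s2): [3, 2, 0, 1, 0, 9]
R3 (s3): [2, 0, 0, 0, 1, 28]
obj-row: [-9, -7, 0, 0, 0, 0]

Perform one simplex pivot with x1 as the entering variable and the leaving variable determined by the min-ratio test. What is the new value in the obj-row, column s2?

3

Ratio test on column x1 — row 1: 8/1 = 8; row 2: 9/3 = 3; row 3: 28/2 = 14. Minimum is 3 at row 2 (s2 leaves); pivot element 3.
Divide row 2 by 3; eliminate column x1 from the other rows.
obj-row update in column s2: 0 − (-9)·(1/3) = 3.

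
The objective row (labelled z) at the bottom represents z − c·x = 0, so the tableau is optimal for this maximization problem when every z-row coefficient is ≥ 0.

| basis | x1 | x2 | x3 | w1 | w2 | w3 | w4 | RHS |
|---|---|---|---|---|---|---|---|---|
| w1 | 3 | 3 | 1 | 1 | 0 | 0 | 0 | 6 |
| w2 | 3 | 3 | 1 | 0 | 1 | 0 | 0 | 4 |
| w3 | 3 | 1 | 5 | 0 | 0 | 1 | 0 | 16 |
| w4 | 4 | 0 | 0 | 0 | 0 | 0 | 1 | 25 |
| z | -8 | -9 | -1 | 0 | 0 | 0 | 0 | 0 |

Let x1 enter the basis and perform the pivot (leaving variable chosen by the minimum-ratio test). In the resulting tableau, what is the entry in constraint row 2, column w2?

Ratio test on column x1 — row 1: 6/3 = 2; row 2: 4/3 = 4/3; row 3: 16/3 = 16/3; row 4: 25/4 = 25/4. Minimum is 4/3 at row 2 (w2 leaves); pivot element 3.
Divide row 2 by 3; eliminate column x1 from the other rows.
In the new row 2, the w2 entry is the old entry divided by the pivot: 1/3 = 1/3.

1/3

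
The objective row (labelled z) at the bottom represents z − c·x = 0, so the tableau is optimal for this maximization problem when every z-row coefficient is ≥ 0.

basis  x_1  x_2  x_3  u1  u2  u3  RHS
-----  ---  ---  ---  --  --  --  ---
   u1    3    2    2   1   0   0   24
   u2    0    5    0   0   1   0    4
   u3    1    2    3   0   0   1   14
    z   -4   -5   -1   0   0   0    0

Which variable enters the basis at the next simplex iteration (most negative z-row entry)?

x_2

Negative z-row entries: x_1: -4, x_2: -5, x_3: -1.
The most negative is -5 in column x_2, so x_2 enters.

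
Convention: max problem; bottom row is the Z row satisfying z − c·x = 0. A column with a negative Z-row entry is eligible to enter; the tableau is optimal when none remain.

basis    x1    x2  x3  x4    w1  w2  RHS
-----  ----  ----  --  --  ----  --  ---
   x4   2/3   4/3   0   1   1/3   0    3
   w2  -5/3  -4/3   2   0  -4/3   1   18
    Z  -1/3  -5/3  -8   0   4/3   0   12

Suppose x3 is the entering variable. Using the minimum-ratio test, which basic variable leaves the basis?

w2

Column x3 entries and ratios — x4: 0 ≤ 0, skip; w2: 18/2 = 9.
Smallest ratio is 9 in the row of w2, so w2 leaves.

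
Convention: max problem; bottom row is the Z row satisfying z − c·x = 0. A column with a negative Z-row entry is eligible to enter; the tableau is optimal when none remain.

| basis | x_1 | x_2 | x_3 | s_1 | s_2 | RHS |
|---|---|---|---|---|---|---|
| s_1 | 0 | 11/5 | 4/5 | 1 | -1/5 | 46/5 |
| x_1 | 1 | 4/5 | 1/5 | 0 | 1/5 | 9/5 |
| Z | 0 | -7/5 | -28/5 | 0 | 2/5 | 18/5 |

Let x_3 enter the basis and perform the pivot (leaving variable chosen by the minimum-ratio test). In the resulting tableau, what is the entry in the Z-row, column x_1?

Ratio test on column x_3 — row 1: (46/5)/(4/5) = 23/2; row 2: (9/5)/(1/5) = 9. Minimum is 9 at row 2 (x_1 leaves); pivot element 1/5.
Divide row 2 by 1/5; eliminate column x_3 from the other rows.
Z-row update in column x_1: 0 − (-28/5)·5 = 28.

28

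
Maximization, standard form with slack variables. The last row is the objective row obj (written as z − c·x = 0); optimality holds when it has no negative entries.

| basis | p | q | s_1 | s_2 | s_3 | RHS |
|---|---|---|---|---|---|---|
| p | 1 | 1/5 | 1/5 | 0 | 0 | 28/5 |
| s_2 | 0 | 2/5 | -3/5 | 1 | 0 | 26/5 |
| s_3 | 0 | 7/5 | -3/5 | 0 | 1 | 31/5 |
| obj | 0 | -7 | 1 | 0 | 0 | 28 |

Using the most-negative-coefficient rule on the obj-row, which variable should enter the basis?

q

Negative obj-row entries: q: -7.
The most negative is -7 in column q, so q enters.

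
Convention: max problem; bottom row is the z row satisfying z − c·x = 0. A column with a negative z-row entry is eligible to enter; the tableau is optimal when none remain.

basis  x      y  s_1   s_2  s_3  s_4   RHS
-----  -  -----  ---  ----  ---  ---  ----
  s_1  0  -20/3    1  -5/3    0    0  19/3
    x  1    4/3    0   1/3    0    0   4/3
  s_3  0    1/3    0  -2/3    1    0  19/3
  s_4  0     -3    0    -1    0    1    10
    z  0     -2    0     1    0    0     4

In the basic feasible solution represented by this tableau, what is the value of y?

y is not in the basis, so in the current basic feasible solution y = 0.

0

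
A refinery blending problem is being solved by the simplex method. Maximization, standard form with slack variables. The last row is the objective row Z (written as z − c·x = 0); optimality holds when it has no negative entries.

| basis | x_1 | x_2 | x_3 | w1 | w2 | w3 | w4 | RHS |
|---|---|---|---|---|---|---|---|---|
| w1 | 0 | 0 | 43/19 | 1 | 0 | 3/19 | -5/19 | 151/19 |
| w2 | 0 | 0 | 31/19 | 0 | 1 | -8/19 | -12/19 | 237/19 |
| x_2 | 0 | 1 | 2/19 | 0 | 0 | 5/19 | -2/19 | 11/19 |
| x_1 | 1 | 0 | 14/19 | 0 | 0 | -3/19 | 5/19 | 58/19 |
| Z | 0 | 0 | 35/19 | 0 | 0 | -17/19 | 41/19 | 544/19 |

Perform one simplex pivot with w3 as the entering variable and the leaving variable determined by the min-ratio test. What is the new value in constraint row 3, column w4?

-2/5

Ratio test on column w3 — row 1: (151/19)/(3/19) = 151/3; row 2: entry -8/19 ≤ 0; row 3: (11/19)/(5/19) = 11/5; row 4: entry -3/19 ≤ 0. Minimum is 11/5 at row 3 (x_2 leaves); pivot element 5/19.
Divide row 3 by 5/19; eliminate column w3 from the other rows.
In the new row 3, the w4 entry is the old entry divided by the pivot: (-2/19)/(5/19) = -2/5.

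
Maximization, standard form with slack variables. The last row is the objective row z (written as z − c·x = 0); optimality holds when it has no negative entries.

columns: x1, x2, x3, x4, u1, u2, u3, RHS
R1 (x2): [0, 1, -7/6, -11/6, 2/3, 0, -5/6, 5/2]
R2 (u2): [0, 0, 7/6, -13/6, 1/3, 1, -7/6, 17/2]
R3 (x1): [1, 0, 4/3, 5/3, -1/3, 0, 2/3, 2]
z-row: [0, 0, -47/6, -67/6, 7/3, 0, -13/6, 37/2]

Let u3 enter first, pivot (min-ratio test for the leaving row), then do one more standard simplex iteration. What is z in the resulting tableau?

319/10

Ratio test on column u3 — row 1: entry -5/6 ≤ 0; row 2: entry -7/6 ≤ 0; row 3: 2/(2/3) = 3. Minimum is 3 at row 3 (x1 leaves); pivot element 2/3.
Pivot on row 3; the z-row RHS becomes 37/2 − (-13/6)·3 = 25.
Next entering variable (most negative z-row entry -23/4): x4.
Ratio test on column x4 — row 1: 5/(1/4) = 20; row 2: 12/(3/4) = 16; row 3: 3/(5/2) = 6/5. Minimum is 6/5 at row 3 (u3 leaves); pivot element 5/2.
After the second pivot the z-row RHS is 25 − (-23/4)·(6/5) = 319/10.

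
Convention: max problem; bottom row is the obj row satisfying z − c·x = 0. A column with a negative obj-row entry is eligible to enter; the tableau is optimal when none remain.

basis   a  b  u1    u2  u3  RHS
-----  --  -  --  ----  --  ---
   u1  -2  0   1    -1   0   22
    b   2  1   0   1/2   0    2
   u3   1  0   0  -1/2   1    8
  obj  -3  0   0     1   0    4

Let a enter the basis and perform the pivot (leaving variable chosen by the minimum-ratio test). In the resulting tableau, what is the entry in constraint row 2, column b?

Ratio test on column a — row 1: entry -2 ≤ 0; row 2: 2/2 = 1; row 3: 8/1 = 8. Minimum is 1 at row 2 (b leaves); pivot element 2.
Divide row 2 by 2; eliminate column a from the other rows.
In the new row 2, the b entry is the old entry divided by the pivot: 1/2 = 1/2.

1/2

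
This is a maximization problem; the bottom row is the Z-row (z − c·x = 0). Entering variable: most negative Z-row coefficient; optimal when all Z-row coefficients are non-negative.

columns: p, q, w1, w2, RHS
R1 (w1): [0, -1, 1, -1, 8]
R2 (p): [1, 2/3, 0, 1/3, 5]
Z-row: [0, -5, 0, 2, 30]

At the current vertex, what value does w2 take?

w2 is not in the basis, so in the current basic feasible solution w2 = 0.

0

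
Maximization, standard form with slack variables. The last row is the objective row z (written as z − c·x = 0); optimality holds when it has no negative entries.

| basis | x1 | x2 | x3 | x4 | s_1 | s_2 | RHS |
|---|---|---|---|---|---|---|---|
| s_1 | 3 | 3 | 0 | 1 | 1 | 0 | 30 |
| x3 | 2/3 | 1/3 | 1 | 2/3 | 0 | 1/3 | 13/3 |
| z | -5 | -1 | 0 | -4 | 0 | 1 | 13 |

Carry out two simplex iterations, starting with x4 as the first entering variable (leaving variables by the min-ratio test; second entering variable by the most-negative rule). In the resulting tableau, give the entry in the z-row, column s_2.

7/2

Ratio test on column x4 — row 1: 30/1 = 30; row 2: (13/3)/(2/3) = 13/2. Minimum is 13/2 at row 2 (x3 leaves); pivot element 2/3.
Divide row 2 by 2/3; eliminate column x4 from the other rows.
Second iteration: most negative z-row entry is -1 in column x1, so x1 enters.
Ratio test on column x1 — row 1: (47/2)/2 = 47/4; row 2: (13/2)/1 = 13/2. Minimum is 13/2 at row 2 (x4 leaves); pivot element 1.
Divide row 2 by 1; eliminate column x1 from the other rows.
After both pivots, the entry at the z-row, column s_2 is 7/2.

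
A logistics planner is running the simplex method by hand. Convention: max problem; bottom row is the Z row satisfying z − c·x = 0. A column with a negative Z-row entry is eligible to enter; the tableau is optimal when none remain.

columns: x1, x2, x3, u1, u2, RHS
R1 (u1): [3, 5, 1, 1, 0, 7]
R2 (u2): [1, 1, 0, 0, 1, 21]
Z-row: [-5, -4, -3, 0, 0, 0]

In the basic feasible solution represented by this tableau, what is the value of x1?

0

x1 is not in the basis, so in the current basic feasible solution x1 = 0.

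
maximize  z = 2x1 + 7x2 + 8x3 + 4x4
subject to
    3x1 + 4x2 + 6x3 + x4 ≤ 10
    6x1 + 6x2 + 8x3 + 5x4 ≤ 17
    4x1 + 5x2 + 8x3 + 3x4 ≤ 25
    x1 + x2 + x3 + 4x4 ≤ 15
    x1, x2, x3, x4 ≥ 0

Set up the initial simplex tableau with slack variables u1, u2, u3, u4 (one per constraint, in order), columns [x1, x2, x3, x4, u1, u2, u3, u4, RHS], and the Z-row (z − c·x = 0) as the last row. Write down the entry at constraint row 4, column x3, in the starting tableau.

Constraint 4 has coefficient 1 on x3.

1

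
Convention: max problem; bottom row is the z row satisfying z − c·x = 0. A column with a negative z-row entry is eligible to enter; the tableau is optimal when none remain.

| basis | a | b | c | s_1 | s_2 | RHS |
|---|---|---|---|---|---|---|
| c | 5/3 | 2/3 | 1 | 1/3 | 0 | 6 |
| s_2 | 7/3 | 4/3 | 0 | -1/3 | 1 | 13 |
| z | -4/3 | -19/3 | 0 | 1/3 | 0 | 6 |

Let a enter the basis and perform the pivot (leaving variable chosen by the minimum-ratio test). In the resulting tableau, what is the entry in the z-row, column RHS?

Ratio test on column a — row 1: 6/(5/3) = 18/5; row 2: 13/(7/3) = 39/7. Minimum is 18/5 at row 1 (c leaves); pivot element 5/3.
Divide row 1 by 5/3; eliminate column a from the other rows.
z-row update in column RHS: 6 − (-4/3)·(18/5) = 54/5.

54/5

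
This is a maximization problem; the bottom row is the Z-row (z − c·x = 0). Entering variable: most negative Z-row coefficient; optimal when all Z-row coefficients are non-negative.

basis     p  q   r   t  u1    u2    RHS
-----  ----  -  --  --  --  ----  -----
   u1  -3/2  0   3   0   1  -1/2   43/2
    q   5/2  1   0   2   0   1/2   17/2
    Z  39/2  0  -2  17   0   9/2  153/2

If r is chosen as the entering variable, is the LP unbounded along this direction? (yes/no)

no

Column r has positive entries in row(s) 1, so the ratio test bounds it — not unbounded.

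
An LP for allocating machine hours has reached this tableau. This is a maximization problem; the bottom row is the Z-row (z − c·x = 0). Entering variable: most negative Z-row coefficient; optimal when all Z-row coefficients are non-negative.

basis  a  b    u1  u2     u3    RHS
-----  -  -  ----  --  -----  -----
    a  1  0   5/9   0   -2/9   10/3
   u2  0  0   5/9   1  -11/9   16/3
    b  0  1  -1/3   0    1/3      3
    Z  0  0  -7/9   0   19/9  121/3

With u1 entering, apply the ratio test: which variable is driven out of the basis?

Column u1 entries and ratios — a: (10/3)/(5/9) = 6; u2: (16/3)/(5/9) = 48/5; b: -1/3 ≤ 0, skip.
Smallest ratio is 6 in the row of a, so a leaves.

a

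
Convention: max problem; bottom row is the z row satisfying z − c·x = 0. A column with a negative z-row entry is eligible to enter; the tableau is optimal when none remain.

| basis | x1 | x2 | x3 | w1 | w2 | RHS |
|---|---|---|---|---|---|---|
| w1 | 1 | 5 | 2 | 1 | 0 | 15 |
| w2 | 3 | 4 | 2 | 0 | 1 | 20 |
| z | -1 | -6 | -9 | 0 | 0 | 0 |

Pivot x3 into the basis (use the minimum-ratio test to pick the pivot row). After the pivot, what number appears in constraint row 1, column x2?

Ratio test on column x3 — row 1: 15/2 = 15/2; row 2: 20/2 = 10. Minimum is 15/2 at row 1 (w1 leaves); pivot element 2.
Divide row 1 by 2; eliminate column x3 from the other rows.
In the new row 1, the x2 entry is the old entry divided by the pivot: 5/2 = 5/2.

5/2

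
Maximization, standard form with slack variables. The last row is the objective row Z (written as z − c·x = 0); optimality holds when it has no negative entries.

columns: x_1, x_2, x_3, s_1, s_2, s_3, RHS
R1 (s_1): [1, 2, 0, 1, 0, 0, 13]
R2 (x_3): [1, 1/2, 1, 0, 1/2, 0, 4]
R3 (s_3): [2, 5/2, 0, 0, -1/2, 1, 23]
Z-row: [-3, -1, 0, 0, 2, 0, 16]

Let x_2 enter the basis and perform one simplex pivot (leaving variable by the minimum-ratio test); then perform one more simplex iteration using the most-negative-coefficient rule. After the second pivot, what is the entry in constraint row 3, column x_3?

-1

Ratio test on column x_2 — row 1: 13/2 = 13/2; row 2: 4/(1/2) = 8; row 3: 23/(5/2) = 46/5. Minimum is 13/2 at row 1 (s_1 leaves); pivot element 2.
Divide row 1 by 2; eliminate column x_2 from the other rows.
Second iteration: most negative Z-row entry is -5/2 in column x_1, so x_1 enters.
Ratio test on column x_1 — row 1: (13/2)/(1/2) = 13; row 2: (3/4)/(3/4) = 1; row 3: (27/4)/(3/4) = 9. Minimum is 1 at row 2 (x_3 leaves); pivot element 3/4.
Divide row 2 by 3/4; eliminate column x_1 from the other rows.
After both pivots, the entry at constraint row 3, column x_3 is -1.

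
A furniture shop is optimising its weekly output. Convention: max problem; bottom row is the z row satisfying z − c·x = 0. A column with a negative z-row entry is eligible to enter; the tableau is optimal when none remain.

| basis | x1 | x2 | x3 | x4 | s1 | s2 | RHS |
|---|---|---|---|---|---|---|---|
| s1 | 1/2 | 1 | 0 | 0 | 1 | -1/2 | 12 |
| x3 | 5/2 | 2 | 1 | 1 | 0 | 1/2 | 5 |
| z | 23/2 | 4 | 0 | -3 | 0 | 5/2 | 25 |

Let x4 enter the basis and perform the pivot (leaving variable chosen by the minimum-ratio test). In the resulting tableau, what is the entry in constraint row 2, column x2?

Ratio test on column x4 — row 1: entry 0 ≤ 0; row 2: 5/1 = 5. Minimum is 5 at row 2 (x3 leaves); pivot element 1.
Divide row 2 by 1; eliminate column x4 from the other rows.
In the new row 2, the x2 entry is the old entry divided by the pivot: 2/1 = 2.

2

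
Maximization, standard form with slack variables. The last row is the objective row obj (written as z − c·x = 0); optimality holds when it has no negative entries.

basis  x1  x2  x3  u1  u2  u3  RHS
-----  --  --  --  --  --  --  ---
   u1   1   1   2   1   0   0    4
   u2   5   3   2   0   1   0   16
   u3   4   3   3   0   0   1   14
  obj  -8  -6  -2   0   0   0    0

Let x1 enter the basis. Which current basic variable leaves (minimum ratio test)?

Column x1 entries and ratios — u1: 4/1 = 4; u2: 16/5 = 16/5; u3: 14/4 = 7/2.
Smallest ratio is 16/5 in the row of u2, so u2 leaves.

u2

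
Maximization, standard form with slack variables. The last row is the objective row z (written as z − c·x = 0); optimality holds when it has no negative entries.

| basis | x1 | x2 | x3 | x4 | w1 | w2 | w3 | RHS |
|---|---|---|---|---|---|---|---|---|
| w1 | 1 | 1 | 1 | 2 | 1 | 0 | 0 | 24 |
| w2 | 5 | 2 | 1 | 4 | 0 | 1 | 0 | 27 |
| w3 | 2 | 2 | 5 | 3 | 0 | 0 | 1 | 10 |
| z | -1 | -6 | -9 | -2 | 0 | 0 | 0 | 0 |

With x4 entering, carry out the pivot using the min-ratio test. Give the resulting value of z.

Ratio test on column x4 — row 1: 24/2 = 12; row 2: 27/4 = 27/4; row 3: 10/3 = 10/3. Minimum is 10/3 at row 3 (w3 leaves); pivot element 3.
Pivot on row 3; the z-row RHS becomes 0 − (-2)·(10/3) = 20/3.

20/3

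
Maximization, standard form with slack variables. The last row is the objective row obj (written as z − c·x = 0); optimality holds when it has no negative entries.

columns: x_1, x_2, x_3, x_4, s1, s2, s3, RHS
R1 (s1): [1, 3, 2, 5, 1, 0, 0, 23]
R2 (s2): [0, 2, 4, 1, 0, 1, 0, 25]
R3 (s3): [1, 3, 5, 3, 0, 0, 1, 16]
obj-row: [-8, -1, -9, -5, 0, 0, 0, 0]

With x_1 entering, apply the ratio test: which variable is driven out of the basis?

Column x_1 entries and ratios — s1: 23/1 = 23; s2: 0 ≤ 0, skip; s3: 16/1 = 16.
Smallest ratio is 16 in the row of s3, so s3 leaves.

s3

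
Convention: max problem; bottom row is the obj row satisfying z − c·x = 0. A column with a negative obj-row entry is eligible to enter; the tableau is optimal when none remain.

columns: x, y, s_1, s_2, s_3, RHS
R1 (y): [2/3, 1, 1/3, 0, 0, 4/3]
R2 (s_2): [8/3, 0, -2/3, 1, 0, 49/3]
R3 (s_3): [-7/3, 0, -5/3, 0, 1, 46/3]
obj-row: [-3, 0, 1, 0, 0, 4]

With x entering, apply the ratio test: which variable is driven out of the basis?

y

Column x entries and ratios — y: (4/3)/(2/3) = 2; s_2: (49/3)/(8/3) = 49/8; s_3: -7/3 ≤ 0, skip.
Smallest ratio is 2 in the row of y, so y leaves.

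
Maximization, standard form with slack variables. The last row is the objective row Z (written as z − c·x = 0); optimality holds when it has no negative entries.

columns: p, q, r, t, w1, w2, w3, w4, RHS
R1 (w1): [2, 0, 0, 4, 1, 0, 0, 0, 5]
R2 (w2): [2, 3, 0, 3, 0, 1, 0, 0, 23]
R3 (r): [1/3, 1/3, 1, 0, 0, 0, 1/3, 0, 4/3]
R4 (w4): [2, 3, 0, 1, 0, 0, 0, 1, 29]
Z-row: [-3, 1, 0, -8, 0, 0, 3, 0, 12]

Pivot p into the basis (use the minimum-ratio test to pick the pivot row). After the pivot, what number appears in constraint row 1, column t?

2

Ratio test on column p — row 1: 5/2 = 5/2; row 2: 23/2 = 23/2; row 3: (4/3)/(1/3) = 4; row 4: 29/2 = 29/2. Minimum is 5/2 at row 1 (w1 leaves); pivot element 2.
Divide row 1 by 2; eliminate column p from the other rows.
In the new row 1, the t entry is the old entry divided by the pivot: 4/2 = 2.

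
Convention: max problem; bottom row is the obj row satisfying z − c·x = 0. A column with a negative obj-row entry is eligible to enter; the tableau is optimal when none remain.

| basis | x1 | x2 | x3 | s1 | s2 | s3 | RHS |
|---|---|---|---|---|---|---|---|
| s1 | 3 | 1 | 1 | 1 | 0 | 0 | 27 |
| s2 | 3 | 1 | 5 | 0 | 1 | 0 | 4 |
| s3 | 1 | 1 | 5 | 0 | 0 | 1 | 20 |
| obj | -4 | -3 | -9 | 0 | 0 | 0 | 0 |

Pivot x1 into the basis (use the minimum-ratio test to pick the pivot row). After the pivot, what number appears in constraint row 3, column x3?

Ratio test on column x1 — row 1: 27/3 = 9; row 2: 4/3 = 4/3; row 3: 20/1 = 20. Minimum is 4/3 at row 2 (s2 leaves); pivot element 3.
Divide row 2 by 3; eliminate column x1 from the other rows.
Row 3 update in column x3: 5 − 1·(5/3) = 10/3.

10/3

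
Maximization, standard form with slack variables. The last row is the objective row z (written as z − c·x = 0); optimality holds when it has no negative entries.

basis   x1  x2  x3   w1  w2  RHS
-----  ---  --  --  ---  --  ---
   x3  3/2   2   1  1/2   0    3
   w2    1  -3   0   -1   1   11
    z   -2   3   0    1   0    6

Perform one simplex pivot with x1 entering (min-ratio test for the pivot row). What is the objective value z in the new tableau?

Ratio test on column x1 — row 1: 3/(3/2) = 2; row 2: 11/1 = 11. Minimum is 2 at row 1 (x3 leaves); pivot element 3/2.
Pivot on row 1; the z-row RHS becomes 6 − (-2)·2 = 10.

10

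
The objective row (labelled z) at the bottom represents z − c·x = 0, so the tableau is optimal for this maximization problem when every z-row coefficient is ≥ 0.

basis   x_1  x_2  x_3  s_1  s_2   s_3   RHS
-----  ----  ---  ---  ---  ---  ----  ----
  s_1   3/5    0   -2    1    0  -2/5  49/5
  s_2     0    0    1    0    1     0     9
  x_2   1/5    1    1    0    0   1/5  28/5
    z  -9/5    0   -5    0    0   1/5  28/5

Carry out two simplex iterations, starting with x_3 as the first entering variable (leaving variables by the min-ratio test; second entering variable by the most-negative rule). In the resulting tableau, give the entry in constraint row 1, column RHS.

21

Ratio test on column x_3 — row 1: entry -2 ≤ 0; row 2: 9/1 = 9; row 3: (28/5)/1 = 28/5. Minimum is 28/5 at row 3 (x_2 leaves); pivot element 1.
Divide row 3 by 1; eliminate column x_3 from the other rows.
Second iteration: most negative z-row entry is -4/5 in column x_1, so x_1 enters.
Ratio test on column x_1 — row 1: 21/1 = 21; row 2: entry -1/5 ≤ 0; row 3: (28/5)/(1/5) = 28. Minimum is 21 at row 1 (s_1 leaves); pivot element 1.
Divide row 1 by 1; eliminate column x_1 from the other rows.
After both pivots, the entry at constraint row 1, column RHS is 21.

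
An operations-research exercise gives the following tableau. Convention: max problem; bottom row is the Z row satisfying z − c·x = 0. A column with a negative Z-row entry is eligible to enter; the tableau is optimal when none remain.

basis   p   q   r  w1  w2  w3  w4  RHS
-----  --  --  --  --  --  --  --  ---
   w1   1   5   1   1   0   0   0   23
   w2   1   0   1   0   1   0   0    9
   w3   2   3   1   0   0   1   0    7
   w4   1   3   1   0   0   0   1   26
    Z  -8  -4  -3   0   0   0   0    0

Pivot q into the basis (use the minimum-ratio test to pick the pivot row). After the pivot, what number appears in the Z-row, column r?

Ratio test on column q — row 1: 23/5 = 23/5; row 2: entry 0 ≤ 0; row 3: 7/3 = 7/3; row 4: 26/3 = 26/3. Minimum is 7/3 at row 3 (w3 leaves); pivot element 3.
Divide row 3 by 3; eliminate column q from the other rows.
Z-row update in column r: -3 − (-4)·(1/3) = -5/3.

-5/3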